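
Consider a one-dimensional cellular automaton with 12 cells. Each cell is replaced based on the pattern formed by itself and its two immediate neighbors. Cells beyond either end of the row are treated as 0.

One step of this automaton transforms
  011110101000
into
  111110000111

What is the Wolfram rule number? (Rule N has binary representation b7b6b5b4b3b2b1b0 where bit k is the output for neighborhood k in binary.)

219

position 2: 111 → 1  (bit 7 = 1)
position 4: 110 → 1  (bit 6 = 1)
position 5: 101 → 0  (bit 5 = 0)
position 9: 100 → 1  (bit 4 = 1)
position 1: 011 → 1  (bit 3 = 1)
position 6: 010 → 0  (bit 2 = 0)
position 0: 001 → 1  (bit 1 = 1)
position 10: 000 → 1  (bit 0 = 1)
bits b7..b0 = 11011011 = 219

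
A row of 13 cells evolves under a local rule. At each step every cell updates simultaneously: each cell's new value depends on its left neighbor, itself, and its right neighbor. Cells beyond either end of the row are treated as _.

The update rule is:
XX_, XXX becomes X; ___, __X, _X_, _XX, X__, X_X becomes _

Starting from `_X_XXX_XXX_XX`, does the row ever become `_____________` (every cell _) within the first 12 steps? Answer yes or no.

yes

step 1: ____XX__XX__X
step 2: _____X___X___
step 3: _____________
all cells are _ at step 3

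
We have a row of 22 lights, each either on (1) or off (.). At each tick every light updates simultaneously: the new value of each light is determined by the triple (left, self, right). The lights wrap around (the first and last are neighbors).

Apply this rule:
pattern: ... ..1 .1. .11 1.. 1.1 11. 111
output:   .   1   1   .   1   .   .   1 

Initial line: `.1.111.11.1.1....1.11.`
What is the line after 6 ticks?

11.1...11..1.1111.11.1

11..1.....1.11..11...1
1.1111...11...11..1.1.
1..11.1.1..1.1..111.1.
111...1.1111.111.1..1.
.1.1.11..11...1..1111.
11.1...11..1.1111.11.1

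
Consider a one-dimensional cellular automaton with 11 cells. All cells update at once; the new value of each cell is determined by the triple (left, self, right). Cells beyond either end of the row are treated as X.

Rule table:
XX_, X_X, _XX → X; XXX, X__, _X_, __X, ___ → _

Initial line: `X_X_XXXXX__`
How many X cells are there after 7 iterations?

1

iteration 1: XX_XX___X__
iteration 2: _XXXX______
iteration 3: XX__X______
iteration 4: _X_________
iteration 5: X__________
iteration 6: X__________  (fixed point — unchanged through iteration 7)
count of X: 1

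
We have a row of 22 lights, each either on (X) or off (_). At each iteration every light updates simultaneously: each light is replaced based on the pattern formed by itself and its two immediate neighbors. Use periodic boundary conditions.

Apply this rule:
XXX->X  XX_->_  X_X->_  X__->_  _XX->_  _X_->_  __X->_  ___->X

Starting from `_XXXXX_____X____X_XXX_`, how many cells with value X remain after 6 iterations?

__XXX__XXX___XX____X__
X__X____X__X____XX___X
_____XX______XX____X__
XXXX____XXXX____XX___X
XXX__XX__XX__XX____X__
_X______________XX____
count of X: 3

3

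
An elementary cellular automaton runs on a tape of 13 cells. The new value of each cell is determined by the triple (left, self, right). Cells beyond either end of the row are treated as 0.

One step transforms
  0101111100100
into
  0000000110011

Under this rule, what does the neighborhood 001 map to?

At position 0 the neighborhood is 001; the next row has 0 there.

0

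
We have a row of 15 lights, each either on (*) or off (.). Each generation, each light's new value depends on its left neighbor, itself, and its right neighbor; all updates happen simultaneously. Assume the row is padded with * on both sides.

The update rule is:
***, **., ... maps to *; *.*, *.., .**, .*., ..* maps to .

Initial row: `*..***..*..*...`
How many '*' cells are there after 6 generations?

*...**.......*.
*.*..*.*****...
*.......****.*.
*.*****..***...
*..****...**.*.
*...***.*..*...
count of *: 6

6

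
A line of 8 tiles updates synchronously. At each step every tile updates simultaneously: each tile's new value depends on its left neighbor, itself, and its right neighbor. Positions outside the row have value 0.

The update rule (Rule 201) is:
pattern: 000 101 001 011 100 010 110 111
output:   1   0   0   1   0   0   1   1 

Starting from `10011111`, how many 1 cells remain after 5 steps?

00011111
11011111
11011111  (fixed point — unchanged through step 5)
count of 1: 7

7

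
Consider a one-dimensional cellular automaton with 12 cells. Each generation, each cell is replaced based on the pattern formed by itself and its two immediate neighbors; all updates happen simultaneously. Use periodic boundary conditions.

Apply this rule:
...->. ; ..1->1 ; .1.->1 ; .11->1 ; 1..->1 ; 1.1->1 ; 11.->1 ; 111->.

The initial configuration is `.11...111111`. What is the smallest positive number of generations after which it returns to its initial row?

36

1111.11....1
...11111..11
1.11...11111
11111.11....
1...11111..1
11.11...1111
.11111.11...
11...11111..
111.11...111
..11111.11..
.11...11111.
1111.11...11
...11111.11.
..11...11111
11111.11...1
....11111.11
1..11...1111
111111.11...
1....11111.1
11..11...111
.111111.11..
11....11111.
111..11...11
..111111.11.
.11....11111
1111..11...1
...111111.11
1.11....1111
11111..11...
1...111111.1
11.11....111
.11111..11..
11...111111.
111.11....11
..11111..11.
.11...111111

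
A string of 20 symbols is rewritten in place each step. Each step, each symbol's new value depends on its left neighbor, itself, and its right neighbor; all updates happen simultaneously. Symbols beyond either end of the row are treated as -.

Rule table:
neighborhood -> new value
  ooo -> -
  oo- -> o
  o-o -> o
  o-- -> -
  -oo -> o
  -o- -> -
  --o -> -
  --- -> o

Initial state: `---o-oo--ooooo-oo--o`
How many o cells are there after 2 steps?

9

step 1: oo--ooo--o---oooo---
step 2: oo--o-o----o-o--o-oo
count of o: 9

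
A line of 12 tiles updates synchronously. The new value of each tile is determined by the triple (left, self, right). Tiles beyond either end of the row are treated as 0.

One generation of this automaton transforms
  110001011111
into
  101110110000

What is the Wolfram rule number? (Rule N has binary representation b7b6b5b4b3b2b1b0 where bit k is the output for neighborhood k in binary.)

position 8: 111 → 0  (bit 7 = 0)
position 1: 110 → 0  (bit 6 = 0)
position 6: 101 → 1  (bit 5 = 1)
position 2: 100 → 1  (bit 4 = 1)
position 0: 011 → 1  (bit 3 = 1)
position 5: 010 → 0  (bit 2 = 0)
position 4: 001 → 1  (bit 1 = 1)
position 3: 000 → 1  (bit 0 = 1)
bits b7..b0 = 00111011 = 59

59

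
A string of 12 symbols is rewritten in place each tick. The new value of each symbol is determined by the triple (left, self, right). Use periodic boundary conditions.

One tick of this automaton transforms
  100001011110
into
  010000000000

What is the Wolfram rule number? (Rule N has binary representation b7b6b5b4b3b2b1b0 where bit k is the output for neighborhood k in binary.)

16

position 8: 111 → 0  (bit 7 = 0)
position 10: 110 → 0  (bit 6 = 0)
position 6: 101 → 0  (bit 5 = 0)
position 1: 100 → 1  (bit 4 = 1)
position 7: 011 → 0  (bit 3 = 0)
position 0: 010 → 0  (bit 2 = 0)
position 4: 001 → 0  (bit 1 = 0)
position 2: 000 → 0  (bit 0 = 0)
bits b7..b0 = 00010000 = 16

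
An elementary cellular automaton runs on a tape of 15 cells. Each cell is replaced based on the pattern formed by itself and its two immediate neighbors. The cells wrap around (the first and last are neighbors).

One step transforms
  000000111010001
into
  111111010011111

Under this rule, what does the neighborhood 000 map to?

1

At position 1 the neighborhood is 000; the next row has 1 there.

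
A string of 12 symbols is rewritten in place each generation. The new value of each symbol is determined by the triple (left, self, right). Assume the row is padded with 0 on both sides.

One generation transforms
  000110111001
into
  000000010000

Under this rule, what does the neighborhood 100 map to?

At position 9 the neighborhood is 100; the next row has 0 there.

0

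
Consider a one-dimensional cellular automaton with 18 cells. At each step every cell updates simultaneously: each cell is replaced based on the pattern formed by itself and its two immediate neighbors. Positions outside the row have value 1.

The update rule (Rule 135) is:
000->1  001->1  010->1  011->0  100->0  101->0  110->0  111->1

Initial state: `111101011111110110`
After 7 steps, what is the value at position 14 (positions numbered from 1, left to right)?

step 1: 111001001111100000
step 2: 110011010111001111
step 3: 100100010010010111
step 4: 001101110110110011
step 5: 010000100000000101
step 6: 010111101111111100
step 7: 010011000111111001
position 14 holds 1

1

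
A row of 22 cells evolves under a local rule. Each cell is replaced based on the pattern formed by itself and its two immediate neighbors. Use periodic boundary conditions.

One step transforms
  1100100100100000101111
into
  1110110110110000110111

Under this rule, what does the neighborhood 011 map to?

At position 18 the neighborhood is 011; the next row has 0 there.

0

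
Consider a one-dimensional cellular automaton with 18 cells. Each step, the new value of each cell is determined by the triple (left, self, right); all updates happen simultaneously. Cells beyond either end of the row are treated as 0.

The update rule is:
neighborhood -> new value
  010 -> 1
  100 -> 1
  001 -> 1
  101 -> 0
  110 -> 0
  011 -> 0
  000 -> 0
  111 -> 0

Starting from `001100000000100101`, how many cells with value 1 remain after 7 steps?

010010000001111101
111111000010000001
000000100111000011
000001111000100100
000010000101111110
000111001100000001
001000110010000011
count of 1: 6

6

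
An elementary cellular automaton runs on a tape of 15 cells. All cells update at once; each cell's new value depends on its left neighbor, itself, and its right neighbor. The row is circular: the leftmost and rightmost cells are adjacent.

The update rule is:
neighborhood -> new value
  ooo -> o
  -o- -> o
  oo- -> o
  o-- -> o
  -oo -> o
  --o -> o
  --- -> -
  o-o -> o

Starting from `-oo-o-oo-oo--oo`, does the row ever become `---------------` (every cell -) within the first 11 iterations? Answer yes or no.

no

ooooooooooooooo
ooooooooooooooo  (fixed point — unchanged through iteration 11)
iteration 11 is ooooooooooooooo, still not uniform -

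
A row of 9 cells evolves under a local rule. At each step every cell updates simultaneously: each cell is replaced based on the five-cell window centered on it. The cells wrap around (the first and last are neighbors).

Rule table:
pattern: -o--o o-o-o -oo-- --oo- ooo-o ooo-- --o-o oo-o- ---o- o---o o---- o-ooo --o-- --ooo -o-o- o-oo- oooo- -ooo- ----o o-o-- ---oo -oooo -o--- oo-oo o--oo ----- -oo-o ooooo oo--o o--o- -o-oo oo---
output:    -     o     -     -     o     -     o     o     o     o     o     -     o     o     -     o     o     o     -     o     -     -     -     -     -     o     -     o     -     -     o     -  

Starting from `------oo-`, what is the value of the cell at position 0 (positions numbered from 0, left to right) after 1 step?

o

oooo-----
position 0 holds o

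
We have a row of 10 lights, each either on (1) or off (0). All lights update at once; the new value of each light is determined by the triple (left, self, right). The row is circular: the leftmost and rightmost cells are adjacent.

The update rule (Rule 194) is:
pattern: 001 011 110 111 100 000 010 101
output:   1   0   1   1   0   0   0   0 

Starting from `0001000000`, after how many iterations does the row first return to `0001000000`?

0010000000
0100000000
1000000000
0000000001
0000000010
0000000100
0000001000
0000010000
0000100000
0001000000

10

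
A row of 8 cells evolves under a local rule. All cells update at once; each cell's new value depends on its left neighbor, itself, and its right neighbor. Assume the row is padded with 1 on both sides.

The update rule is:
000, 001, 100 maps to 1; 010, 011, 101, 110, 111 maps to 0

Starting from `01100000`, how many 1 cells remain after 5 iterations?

5

00011111
11100000
00011111  (repeats iteration 1; period 2)
iteration 5: 00011111
count of 1: 5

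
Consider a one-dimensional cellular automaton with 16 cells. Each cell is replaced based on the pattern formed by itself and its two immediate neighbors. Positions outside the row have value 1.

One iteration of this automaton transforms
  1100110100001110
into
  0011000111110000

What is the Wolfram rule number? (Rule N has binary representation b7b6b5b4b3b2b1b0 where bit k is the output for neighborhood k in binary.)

23

position 0: 111 → 0  (bit 7 = 0)
position 1: 110 → 0  (bit 6 = 0)
position 6: 101 → 0  (bit 5 = 0)
position 2: 100 → 1  (bit 4 = 1)
position 4: 011 → 0  (bit 3 = 0)
position 7: 010 → 1  (bit 2 = 1)
position 3: 001 → 1  (bit 1 = 1)
position 9: 000 → 1  (bit 0 = 1)
bits b7..b0 = 00010111 = 23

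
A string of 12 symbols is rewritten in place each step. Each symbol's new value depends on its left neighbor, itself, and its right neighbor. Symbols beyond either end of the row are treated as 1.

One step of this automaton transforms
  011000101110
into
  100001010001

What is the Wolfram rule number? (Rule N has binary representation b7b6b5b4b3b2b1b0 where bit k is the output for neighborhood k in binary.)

position 9: 111 → 0  (bit 7 = 0)
position 2: 110 → 0  (bit 6 = 0)
position 0: 101 → 1  (bit 5 = 1)
position 3: 100 → 0  (bit 4 = 0)
position 1: 011 → 0  (bit 3 = 0)
position 6: 010 → 0  (bit 2 = 0)
position 5: 001 → 1  (bit 1 = 1)
position 4: 000 → 0  (bit 0 = 0)
bits b7..b0 = 00100010 = 34

34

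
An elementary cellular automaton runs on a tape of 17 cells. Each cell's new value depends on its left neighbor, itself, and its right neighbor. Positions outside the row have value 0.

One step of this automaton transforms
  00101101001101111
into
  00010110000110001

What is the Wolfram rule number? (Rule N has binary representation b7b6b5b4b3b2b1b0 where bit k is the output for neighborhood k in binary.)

position 14: 111 → 0  (bit 7 = 0)
position 5: 110 → 1  (bit 6 = 1)
position 3: 101 → 1  (bit 5 = 1)
position 8: 100 → 0  (bit 4 = 0)
position 4: 011 → 0  (bit 3 = 0)
position 2: 010 → 0  (bit 2 = 0)
position 1: 001 → 0  (bit 1 = 0)
position 0: 000 → 0  (bit 0 = 0)
bits b7..b0 = 01100000 = 96

96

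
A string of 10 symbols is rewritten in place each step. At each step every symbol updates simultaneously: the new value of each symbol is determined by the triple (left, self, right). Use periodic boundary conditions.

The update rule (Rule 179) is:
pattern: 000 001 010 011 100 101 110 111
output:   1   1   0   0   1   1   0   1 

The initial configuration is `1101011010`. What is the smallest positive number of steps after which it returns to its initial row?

2

step 1: 0010100101
step 2: 1101011010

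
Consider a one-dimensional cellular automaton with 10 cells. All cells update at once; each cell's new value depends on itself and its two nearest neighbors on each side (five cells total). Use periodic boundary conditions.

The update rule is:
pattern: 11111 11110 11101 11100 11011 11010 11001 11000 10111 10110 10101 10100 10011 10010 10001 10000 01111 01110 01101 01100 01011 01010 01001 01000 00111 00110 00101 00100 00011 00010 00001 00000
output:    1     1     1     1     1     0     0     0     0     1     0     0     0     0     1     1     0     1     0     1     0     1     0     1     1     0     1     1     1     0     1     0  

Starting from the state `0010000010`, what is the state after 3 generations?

1111101111

1011101011
1101100001
1111101111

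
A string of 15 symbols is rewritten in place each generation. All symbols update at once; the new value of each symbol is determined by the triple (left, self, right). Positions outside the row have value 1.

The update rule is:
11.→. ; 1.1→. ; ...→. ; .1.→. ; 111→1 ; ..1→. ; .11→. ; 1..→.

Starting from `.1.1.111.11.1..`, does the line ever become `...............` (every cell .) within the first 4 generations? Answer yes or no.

yes

......1........
...............
all cells are . at generation 2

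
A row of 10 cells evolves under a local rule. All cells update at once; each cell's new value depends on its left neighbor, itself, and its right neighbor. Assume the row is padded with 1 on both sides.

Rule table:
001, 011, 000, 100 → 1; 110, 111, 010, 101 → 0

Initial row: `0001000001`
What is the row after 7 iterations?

1111110111

iteration 1: 1110111111
iteration 2: 0000100000
iteration 3: 1111011111
iteration 4: 0000010000
iteration 5: 1111101111
iteration 6: 0000001000
iteration 7: 1111110111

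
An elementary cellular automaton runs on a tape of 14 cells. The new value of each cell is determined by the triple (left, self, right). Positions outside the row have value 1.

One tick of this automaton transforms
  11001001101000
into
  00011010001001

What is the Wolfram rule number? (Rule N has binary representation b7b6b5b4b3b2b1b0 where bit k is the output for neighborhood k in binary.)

6

position 0: 111 → 0  (bit 7 = 0)
position 1: 110 → 0  (bit 6 = 0)
position 9: 101 → 0  (bit 5 = 0)
position 2: 100 → 0  (bit 4 = 0)
position 7: 011 → 0  (bit 3 = 0)
position 4: 010 → 1  (bit 2 = 1)
position 3: 001 → 1  (bit 1 = 1)
position 12: 000 → 0  (bit 0 = 0)
bits b7..b0 = 00000110 = 6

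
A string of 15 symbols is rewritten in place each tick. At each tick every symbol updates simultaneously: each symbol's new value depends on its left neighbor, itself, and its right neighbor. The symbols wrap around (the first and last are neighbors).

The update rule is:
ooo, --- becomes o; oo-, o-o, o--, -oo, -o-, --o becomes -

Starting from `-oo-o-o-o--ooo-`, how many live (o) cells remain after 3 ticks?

11

------------o--
ooooooooooo---o
oooooooooo--o--
count of o: 11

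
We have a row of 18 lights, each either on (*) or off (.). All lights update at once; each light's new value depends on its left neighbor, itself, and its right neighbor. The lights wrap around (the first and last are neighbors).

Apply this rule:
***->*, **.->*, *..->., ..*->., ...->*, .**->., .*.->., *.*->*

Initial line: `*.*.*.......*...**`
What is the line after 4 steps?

step 1: **.*..*****...*..*
step 2: ***....****.*.....
step 3: .**.**..****..***.
step 4: ..**.*...***...**.

..**.*...***...**.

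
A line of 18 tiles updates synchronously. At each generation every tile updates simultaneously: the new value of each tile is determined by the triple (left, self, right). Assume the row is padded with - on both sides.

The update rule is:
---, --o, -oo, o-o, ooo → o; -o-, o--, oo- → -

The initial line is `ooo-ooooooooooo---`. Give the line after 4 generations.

oo-ooooooooooo--oo
o-ooooooooooo--oo-
-ooooooooooo--oo--
ooooooooooo--oo--o

ooooooooooo--oo--o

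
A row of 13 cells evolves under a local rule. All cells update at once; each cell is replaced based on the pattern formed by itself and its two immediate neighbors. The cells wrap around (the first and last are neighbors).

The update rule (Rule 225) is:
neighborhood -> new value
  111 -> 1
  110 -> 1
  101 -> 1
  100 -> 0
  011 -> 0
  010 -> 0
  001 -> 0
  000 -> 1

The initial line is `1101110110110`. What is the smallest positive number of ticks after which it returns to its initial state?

13

0110111011011
1011011101101
1101101110110
0110110111011
1011011011101
1101101101110
0110110110111
1011011011011
1101101101101
1110110110110
0111011011011
1011101101101
1101110110110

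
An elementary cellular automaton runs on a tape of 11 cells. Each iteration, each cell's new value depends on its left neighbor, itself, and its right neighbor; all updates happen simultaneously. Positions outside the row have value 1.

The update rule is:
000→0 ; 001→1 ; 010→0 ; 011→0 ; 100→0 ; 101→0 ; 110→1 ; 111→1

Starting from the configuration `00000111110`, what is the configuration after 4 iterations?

iteration 1: 00001011110
iteration 2: 00010001110
iteration 3: 00100010110
iteration 4: 01000100010

01000100010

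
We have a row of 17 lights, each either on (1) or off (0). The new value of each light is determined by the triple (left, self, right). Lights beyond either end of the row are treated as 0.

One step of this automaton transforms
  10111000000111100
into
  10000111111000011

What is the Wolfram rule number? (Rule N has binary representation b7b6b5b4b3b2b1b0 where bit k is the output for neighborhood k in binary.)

position 3: 111 → 0  (bit 7 = 0)
position 4: 110 → 0  (bit 6 = 0)
position 1: 101 → 0  (bit 5 = 0)
position 5: 100 → 1  (bit 4 = 1)
position 2: 011 → 0  (bit 3 = 0)
position 0: 010 → 1  (bit 2 = 1)
position 10: 001 → 1  (bit 1 = 1)
position 6: 000 → 1  (bit 0 = 1)
bits b7..b0 = 00010111 = 23

23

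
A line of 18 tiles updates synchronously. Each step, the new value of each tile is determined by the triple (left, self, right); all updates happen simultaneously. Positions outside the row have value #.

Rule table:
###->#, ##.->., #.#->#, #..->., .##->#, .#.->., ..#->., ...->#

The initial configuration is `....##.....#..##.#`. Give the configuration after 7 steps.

.##.#..###....#.##
##.#...##..##..###
#.#..#.#...#...###
.#....#..#...#.###
#..##......#..####
...#..####....####
.#....###..##.####

.#....###..##.####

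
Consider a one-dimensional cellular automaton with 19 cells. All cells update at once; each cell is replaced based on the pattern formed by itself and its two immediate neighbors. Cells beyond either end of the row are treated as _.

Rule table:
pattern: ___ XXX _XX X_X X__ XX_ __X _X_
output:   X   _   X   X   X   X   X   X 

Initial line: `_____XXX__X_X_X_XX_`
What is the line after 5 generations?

XXXXXX_XXXXXXXXXXXX

generation 1: XXXXXX_XXXXXXXXXXXX
generation 2: X____XXX__________X
generation 3: XXXXXX_XXXXXXXXXXXX  (repeats generation 1; period 2)
generation 5: XXXXXX_XXXXXXXXXXXX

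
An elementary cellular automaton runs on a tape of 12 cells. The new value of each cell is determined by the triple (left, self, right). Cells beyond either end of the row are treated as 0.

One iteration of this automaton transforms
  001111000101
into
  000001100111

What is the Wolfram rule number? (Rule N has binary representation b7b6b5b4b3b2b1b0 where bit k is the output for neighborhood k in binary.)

116

position 3: 111 → 0  (bit 7 = 0)
position 5: 110 → 1  (bit 6 = 1)
position 10: 101 → 1  (bit 5 = 1)
position 6: 100 → 1  (bit 4 = 1)
position 2: 011 → 0  (bit 3 = 0)
position 9: 010 → 1  (bit 2 = 1)
position 1: 001 → 0  (bit 1 = 0)
position 0: 000 → 0  (bit 0 = 0)
bits b7..b0 = 01110100 = 116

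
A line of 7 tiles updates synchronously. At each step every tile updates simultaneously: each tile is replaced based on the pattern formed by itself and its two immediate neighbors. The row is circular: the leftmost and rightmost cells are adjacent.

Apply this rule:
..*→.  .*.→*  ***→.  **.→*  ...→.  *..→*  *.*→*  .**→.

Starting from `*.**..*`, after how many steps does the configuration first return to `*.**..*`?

7

**.**..
.**.**.
..**.**
*..**.*
**..**.
.**..**
*.**..*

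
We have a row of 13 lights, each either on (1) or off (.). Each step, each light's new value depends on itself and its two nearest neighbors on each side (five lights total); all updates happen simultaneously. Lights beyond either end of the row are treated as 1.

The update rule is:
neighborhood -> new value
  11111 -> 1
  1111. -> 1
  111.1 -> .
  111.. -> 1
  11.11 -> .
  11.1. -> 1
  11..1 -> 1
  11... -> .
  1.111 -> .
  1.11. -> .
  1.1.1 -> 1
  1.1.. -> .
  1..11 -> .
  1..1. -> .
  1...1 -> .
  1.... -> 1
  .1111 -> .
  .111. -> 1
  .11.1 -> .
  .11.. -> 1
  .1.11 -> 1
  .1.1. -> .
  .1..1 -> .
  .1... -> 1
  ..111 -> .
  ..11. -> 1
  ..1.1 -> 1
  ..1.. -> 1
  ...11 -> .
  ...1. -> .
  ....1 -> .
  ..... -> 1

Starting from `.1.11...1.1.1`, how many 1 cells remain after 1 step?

step 1: 111.1...1.11.
count of 1: 7

7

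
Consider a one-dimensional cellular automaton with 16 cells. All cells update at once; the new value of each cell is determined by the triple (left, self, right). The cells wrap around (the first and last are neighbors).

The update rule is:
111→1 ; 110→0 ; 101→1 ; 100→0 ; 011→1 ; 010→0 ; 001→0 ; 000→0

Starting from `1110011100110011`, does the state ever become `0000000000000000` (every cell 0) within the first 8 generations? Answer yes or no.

yes

generation 1: 1100011000100011
generation 2: 1000010000000011
generation 3: 0000000000000011
generation 4: 0000000000000010
generation 5: 0000000000000000
all cells are 0 at generation 5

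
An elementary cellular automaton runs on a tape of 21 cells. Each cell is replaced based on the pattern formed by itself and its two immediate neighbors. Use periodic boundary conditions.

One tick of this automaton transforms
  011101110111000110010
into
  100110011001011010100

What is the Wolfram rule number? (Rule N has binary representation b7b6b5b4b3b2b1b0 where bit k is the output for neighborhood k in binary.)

99

position 2: 111 → 0  (bit 7 = 0)
position 3: 110 → 1  (bit 6 = 1)
position 4: 101 → 1  (bit 5 = 1)
position 12: 100 → 0  (bit 4 = 0)
position 1: 011 → 0  (bit 3 = 0)
position 19: 010 → 0  (bit 2 = 0)
position 0: 001 → 1  (bit 1 = 1)
position 13: 000 → 1  (bit 0 = 1)
bits b7..b0 = 01100011 = 99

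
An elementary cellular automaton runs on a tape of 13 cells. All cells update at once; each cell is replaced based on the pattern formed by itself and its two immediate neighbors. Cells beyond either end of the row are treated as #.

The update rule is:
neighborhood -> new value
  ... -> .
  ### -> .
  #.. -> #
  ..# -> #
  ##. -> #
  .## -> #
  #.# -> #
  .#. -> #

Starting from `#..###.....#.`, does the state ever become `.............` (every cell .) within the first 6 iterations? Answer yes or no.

####.##...###
...#####.##..
#.##...######
#####.##.....
....#####...#
#..##...##.##
iteration 6 is #..##...##.##, still not uniform .

no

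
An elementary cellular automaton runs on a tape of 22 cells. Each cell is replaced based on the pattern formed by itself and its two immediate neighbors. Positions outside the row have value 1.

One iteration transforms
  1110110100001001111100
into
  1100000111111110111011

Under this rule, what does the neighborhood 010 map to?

1

At position 7 the neighborhood is 010; the next row has 1 there.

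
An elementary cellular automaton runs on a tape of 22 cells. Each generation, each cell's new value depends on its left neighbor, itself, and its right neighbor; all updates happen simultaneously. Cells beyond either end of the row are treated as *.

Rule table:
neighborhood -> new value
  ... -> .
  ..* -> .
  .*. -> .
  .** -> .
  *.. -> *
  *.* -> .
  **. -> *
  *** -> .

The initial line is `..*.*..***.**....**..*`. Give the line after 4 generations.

*....*...*..**....**..
**....*...*..**....**.
.**....*...*..**....*.
..**....*...*..**.....

..**....*...*..**.....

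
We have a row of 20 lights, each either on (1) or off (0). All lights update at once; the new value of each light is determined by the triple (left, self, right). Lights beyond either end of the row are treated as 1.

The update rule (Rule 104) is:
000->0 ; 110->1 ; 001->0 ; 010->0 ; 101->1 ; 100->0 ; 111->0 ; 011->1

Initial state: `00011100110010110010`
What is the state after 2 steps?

step 1: 00010100110001110001
step 2: 00001000110001010001

00001000110001010001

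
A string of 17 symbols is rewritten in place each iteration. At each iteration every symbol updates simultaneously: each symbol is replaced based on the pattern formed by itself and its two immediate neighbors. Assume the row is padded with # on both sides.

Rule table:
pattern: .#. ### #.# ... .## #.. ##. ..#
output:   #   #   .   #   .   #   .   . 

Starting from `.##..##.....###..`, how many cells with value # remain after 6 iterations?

...#...####..#.#.
##.###..##.#.#.#.
#...#.#....#.#.#.
.##.#.####.#.#.#.
....#..##..#.#.#.
###.##...#.#.#.#.
count of #: 9

9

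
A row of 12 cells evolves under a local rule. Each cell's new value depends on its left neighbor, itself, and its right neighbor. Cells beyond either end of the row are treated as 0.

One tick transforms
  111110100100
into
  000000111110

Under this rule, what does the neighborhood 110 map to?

0

At position 4 the neighborhood is 110; the next row has 0 there.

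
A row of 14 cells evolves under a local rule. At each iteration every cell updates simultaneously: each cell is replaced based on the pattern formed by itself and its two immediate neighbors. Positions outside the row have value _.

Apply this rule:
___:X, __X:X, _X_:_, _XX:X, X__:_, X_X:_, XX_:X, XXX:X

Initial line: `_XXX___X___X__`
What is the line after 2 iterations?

XXXX_XX_XXX_X_

XXXX_XX__XX__X
XXXX_XX_XXX_X_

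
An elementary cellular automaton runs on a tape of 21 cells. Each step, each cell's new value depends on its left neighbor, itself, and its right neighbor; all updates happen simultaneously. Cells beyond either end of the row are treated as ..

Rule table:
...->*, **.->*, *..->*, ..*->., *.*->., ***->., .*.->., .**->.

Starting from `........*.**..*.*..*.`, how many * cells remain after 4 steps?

*******....**....*..*
......****..****..*..
*****....**....**..**
....****..****..**..*
count of *: 11

11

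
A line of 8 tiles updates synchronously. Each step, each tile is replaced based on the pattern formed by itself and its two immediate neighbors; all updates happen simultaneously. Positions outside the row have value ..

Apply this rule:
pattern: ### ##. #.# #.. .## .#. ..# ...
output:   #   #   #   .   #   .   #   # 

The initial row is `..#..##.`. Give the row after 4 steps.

#######.

##..###.
##.####.
#######.
#######.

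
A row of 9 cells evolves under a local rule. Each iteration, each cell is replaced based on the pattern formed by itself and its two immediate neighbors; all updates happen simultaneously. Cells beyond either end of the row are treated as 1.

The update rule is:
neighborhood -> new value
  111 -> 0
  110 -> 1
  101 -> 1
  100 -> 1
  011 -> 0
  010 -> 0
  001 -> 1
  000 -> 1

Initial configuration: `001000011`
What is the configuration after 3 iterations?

101111000

110111100
011000111
101111000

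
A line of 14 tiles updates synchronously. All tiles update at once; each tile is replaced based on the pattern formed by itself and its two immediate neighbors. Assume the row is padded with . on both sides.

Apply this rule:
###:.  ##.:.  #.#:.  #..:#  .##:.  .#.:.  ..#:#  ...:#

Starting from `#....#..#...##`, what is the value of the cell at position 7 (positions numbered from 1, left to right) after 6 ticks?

.####.##.###..
#...........##
.###########..
#...........##  (repeats tick 2; period 2)
tick 6: #...........##
position 7 holds .

.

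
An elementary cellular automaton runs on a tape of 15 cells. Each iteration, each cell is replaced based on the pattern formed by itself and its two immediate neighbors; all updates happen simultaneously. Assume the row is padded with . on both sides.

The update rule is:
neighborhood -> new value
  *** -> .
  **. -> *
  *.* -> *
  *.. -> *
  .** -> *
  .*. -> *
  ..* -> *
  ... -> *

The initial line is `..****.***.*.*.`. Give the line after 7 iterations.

***..***.******

***..***.******
*.****.***....*
***..***.******  (repeats iteration 1; period 2)
iteration 7: ***..***.******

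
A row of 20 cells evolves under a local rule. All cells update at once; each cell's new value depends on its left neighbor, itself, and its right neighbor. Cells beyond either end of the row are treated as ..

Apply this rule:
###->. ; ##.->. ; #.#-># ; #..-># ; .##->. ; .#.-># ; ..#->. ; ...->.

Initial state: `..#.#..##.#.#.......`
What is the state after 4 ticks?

..####...#####......
......#.......#.....
......##......##....
........#.......#...

........#.......#...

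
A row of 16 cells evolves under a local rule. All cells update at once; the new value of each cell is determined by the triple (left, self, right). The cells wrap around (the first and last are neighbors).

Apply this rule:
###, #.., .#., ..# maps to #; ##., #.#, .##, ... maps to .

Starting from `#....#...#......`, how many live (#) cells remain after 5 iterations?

##..###.###....#
#.##.#...#.#..#.
#....##.##.####.
##..#.......##..
..####.....#..##
count of #: 7

7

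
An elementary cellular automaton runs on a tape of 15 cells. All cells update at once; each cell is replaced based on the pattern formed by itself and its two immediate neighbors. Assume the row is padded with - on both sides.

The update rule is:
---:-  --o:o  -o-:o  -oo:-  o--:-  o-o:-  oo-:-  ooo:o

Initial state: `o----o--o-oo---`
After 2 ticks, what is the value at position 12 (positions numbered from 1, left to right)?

-

o---oo-oo------
o--o-----------
position 12 holds -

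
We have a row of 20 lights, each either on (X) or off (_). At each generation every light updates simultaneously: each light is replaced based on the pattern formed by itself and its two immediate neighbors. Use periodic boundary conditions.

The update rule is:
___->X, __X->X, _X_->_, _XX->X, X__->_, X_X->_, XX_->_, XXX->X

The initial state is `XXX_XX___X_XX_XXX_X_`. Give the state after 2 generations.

XX__X__XX__X__XX____
X__X__XX__X__XX__XXX

X__X__XX__X__XX__XXX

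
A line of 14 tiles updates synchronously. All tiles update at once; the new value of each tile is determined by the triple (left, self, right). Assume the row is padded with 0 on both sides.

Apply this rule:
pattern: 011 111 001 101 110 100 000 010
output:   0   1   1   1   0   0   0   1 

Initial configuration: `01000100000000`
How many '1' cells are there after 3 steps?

step 1: 11001100000000
step 2: 00010000000000
step 3: 00110000000000
count of 1: 2

2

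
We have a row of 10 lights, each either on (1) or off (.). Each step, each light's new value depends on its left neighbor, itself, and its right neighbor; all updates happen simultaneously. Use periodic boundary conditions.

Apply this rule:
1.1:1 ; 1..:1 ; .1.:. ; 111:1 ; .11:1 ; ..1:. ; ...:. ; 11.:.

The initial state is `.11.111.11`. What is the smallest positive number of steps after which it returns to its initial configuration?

11.111.11.
1.111.11.1
.111.11.11
111.11.11.
11.11.11.1
1.11.11.11
.11.11.111
11.11.111.
1.11.111.1
.11.111.11

10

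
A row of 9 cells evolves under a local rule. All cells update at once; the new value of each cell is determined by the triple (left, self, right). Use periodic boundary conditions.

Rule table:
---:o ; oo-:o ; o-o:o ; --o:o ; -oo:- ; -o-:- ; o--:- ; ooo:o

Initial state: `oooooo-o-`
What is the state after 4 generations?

generation 1: -oooooo-o
generation 2: o-oooooo-
generation 3: -o-oooooo
generation 4: o-o-ooooo

o-o-ooooo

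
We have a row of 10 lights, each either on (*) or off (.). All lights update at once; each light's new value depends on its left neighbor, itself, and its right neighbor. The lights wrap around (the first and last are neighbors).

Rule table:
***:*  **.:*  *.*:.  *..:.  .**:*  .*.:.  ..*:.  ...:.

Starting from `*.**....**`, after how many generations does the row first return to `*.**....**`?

*.**....**

1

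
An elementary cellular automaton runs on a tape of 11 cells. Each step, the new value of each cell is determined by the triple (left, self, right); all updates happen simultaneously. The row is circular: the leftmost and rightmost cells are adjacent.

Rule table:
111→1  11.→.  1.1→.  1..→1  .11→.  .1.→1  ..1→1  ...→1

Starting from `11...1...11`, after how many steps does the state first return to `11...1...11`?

1.1111111.1
...11111...
111.111.111
11...1...11

4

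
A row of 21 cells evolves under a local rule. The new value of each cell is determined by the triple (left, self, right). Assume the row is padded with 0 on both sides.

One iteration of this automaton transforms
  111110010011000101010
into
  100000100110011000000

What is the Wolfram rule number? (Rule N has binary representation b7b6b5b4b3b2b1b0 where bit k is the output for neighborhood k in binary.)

position 1: 111 → 0  (bit 7 = 0)
position 4: 110 → 0  (bit 6 = 0)
position 16: 101 → 0  (bit 5 = 0)
position 5: 100 → 0  (bit 4 = 0)
position 0: 011 → 1  (bit 3 = 1)
position 7: 010 → 0  (bit 2 = 0)
position 6: 001 → 1  (bit 1 = 1)
position 13: 000 → 1  (bit 0 = 1)
bits b7..b0 = 00001011 = 11

11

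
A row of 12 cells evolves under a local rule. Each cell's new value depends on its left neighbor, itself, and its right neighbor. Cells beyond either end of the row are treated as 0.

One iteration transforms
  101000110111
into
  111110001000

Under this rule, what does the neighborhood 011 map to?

0

At position 6 the neighborhood is 011; the next row has 0 there.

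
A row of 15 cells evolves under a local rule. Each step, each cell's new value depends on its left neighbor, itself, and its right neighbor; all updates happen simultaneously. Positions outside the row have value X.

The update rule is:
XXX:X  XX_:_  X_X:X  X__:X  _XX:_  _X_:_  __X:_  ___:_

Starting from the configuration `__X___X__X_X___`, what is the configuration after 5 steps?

X__X___X__X_X__
_X__X___X__X_X_
X_X__X___X__X_X
_X_X__X___X__X_
X_X_X__X___X__X

X_X_X__X___X__X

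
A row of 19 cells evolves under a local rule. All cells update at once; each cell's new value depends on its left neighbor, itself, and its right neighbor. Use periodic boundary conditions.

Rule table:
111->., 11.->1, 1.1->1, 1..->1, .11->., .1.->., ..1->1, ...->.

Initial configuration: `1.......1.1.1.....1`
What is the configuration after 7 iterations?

iteration 1: 11.....1.1.1.1...1.
iteration 2: .11...1.1.1.1.1.1.1
iteration 3: 1.11.1.1.1.1.1.1.1.
iteration 4: .1.11.1.1.1.1.1.1.1
iteration 5: 1.1.11.1.1.1.1.1.1.
iteration 6: .1.1.11.1.1.1.1.1.1
iteration 7: 1.1.1.11.1.1.1.1.1.

1.1.1.11.1.1.1.1.1.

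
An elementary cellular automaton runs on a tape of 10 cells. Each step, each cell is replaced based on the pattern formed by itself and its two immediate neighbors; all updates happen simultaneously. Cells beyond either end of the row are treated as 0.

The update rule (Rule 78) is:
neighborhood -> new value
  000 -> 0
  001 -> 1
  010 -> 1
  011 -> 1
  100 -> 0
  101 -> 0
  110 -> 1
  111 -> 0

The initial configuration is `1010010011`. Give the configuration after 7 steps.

1010110111
1010110101
1010110101  (fixed point — unchanged through step 7)

1010110101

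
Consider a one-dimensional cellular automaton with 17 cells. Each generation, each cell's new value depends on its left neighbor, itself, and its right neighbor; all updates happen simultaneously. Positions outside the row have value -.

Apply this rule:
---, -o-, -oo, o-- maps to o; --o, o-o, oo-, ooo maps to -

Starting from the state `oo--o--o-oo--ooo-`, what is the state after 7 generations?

o-o-oo-o-o-o-o--o
o-o-o--o-o-o-oo-o
o-o-oo-o-o-o-o--o  (repeats generation 1; period 2)
generation 7: o-o-oo-o-o-o-o--o

o-o-oo-o-o-o-o--o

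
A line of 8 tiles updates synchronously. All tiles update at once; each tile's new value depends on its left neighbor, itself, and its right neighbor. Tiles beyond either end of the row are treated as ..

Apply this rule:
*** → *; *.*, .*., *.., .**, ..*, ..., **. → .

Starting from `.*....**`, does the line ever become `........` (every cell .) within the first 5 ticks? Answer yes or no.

yes

........
all cells are . at tick 1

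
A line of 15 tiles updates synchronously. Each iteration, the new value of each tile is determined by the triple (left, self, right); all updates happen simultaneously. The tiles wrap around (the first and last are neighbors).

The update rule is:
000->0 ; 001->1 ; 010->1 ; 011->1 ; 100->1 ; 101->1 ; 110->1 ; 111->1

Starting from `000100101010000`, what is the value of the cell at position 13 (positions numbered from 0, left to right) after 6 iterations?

1

001111111111000
011111111111100
111111111111110
111111111111111
111111111111111  (fixed point — unchanged through iteration 6)
position 13 holds 1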